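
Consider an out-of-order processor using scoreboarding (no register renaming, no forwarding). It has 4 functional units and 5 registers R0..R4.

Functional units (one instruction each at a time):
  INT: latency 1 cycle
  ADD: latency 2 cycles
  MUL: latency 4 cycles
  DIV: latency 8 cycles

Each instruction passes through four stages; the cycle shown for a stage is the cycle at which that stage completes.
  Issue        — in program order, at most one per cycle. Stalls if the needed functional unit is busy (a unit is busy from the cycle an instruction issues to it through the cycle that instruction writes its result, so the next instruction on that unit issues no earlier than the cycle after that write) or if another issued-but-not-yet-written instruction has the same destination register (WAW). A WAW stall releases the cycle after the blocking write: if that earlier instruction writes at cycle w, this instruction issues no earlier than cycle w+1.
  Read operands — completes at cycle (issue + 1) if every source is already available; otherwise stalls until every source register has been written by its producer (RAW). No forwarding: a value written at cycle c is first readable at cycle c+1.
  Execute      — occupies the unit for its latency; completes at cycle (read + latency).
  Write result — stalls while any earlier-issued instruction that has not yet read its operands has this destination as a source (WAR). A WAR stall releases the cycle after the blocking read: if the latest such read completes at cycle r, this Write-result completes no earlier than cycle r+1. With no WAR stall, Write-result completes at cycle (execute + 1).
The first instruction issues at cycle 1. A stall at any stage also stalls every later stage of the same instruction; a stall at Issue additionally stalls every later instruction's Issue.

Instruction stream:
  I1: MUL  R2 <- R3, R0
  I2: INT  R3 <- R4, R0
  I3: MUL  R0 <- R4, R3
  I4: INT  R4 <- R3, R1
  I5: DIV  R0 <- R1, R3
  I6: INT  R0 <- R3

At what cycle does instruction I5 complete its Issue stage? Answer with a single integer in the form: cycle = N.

cycle = 15

1) issue 1, read 2, done 6, write 7
2) issue 2, read 3, done 4, write 5
3) issue 8, read 9, done 13, write 14  <struct: MUL busy until I1 writes@7>
4) issue 9, read 10, done 11, write 12
5) issue 15, read 16, done 24, write 25  <WAW R0: wait I3 write@14>
6) issue 26, read 27, done 28, write 29  <WAW R0: wait I5 write@25>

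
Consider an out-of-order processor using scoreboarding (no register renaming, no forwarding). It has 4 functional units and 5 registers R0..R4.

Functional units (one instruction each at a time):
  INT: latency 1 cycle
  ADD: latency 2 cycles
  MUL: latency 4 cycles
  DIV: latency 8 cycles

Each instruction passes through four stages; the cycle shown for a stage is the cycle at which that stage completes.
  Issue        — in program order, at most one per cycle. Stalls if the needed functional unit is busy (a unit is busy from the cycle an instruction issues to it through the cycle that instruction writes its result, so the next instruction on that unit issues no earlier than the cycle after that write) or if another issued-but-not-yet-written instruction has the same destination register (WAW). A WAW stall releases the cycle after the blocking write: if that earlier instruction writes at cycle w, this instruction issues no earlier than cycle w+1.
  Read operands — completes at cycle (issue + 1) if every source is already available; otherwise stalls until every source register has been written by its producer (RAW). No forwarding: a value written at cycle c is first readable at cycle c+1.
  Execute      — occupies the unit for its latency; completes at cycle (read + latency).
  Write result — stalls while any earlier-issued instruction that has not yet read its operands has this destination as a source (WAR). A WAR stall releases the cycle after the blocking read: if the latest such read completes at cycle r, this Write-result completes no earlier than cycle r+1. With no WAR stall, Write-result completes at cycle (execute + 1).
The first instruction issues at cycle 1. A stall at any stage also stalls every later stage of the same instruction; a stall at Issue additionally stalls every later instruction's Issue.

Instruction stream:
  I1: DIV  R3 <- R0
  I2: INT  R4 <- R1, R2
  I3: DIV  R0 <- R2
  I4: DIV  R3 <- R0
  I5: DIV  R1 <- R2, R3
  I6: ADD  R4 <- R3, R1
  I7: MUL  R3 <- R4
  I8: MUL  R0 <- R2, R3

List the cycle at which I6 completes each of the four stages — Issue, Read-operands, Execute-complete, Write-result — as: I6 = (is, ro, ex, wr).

cycle 1: issue I1 (DIV)
cycle 2: I1 read-ops | issue I2 (INT)
cycle 3: I2 read-ops
cycle 4: I2 finished on INT
cycle 5: I2→R4
cycle 10: I1 finished on DIV
cycle 11: I1→R3
cycle 12: issue I3 (DIV)
cycle 13: I3 read-ops
cycle 21: I3 finished on DIV
cycle 22: I3→R0
cycle 23: issue I4 (DIV)
cycle 24: I4 read-ops
cycle 32: I4 finished on DIV
cycle 33: I4→R3
cycle 34: issue I5 (DIV)
cycle 35: I5 read-ops | issue I6 (ADD)
cycle 36: issue I7 (MUL)
cycle 43: I5 finished on DIV
cycle 44: I5→R1
cycle 45: I6 read-ops
cycle 47: I6 finished on ADD
cycle 48: I6→R4
cycle 49: I7 read-ops
cycle 53: I7 finished on MUL
cycle 54: I7→R3
cycle 55: issue I8 (MUL)
cycle 56: I8 read-ops
cycle 60: I8 finished on MUL
cycle 61: I8→R0

I6 = (35, 45, 47, 48)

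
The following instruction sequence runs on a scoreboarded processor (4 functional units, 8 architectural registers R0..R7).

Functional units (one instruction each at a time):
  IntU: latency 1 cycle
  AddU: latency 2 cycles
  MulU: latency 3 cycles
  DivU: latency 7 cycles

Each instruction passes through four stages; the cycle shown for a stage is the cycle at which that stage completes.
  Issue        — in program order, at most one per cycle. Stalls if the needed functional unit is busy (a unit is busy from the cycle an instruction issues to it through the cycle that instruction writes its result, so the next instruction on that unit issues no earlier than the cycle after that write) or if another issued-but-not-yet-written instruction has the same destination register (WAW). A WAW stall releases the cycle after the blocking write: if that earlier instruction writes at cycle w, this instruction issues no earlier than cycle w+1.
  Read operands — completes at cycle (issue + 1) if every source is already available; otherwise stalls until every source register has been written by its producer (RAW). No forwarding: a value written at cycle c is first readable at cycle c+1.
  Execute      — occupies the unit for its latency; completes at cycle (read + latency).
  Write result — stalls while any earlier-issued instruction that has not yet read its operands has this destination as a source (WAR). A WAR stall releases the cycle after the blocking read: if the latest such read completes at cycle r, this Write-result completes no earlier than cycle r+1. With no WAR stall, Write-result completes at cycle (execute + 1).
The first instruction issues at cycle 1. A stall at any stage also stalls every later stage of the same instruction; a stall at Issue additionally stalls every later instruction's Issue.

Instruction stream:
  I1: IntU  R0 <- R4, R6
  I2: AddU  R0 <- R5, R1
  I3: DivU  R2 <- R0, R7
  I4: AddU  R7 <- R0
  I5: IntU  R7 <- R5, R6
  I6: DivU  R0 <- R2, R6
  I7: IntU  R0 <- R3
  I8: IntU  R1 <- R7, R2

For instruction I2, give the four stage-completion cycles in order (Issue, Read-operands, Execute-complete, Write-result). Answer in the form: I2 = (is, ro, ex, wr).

I2 = (5, 6, 8, 9)

cycle 1: I1→IntU
cycle 2: I1 RO
cycle 3: I1 EX
cycle 4: I1 WR R0
cycle 5: I2→AddU
cycle 6: I2 RO | I3→DivU
cycle 8: I2 EX
cycle 9: I2 WR R0
cycle 10: I3 RO | I4→AddU
cycle 11: I4 RO
cycle 13: I4 EX
cycle 14: I4 WR R7
cycle 15: I5→IntU
cycle 16: I5 RO
cycle 17: I3 EX | I5 EX
cycle 18: I3 WR R2 | I5 WR R7
cycle 19: I6→DivU
cycle 20: I6 RO
cycle 27: I6 EX
cycle 28: I6 WR R0
cycle 29: I7→IntU
cycle 30: I7 RO
cycle 31: I7 EX
cycle 32: I7 WR R0
cycle 33: I8→IntU
cycle 34: I8 RO
cycle 35: I8 EX
cycle 36: I8 WR R1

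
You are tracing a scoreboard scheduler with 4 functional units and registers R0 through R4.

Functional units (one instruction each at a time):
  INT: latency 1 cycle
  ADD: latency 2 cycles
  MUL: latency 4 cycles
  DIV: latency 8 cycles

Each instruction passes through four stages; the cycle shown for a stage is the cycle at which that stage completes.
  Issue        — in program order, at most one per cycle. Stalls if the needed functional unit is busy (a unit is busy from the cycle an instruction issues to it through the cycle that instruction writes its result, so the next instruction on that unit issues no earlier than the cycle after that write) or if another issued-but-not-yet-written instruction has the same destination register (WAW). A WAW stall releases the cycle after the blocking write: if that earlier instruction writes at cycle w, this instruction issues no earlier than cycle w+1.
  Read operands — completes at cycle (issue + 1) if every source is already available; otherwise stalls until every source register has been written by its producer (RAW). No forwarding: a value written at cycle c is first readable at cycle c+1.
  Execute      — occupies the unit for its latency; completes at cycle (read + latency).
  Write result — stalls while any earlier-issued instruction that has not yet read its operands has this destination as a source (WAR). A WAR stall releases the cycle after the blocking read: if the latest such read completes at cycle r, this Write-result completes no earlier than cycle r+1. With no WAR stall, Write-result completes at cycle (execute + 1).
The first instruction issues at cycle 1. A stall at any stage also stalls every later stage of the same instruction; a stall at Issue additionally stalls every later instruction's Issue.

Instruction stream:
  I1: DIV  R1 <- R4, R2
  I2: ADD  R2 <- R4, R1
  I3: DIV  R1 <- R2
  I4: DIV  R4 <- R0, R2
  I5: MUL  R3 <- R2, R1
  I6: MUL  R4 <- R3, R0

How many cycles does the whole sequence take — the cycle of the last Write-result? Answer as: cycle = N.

cycle = 43

c1: I1 dispatched to DIV
c2: I1 operands ready, I2 dispatched to ADD
c10: I1 complete
c11: R1←I1
c12: I2 operands ready, I3 dispatched to DIV
c14: I2 complete
c15: R2←I2
c16: I3 operands ready
c24: I3 complete
c25: R1←I3
c26: I4 dispatched to DIV
c27: I4 operands ready, I5 dispatched to MUL
c28: I5 operands ready
c32: I5 complete
c33: R3←I5
c35: I4 complete
c36: R4←I4
c37: I6 dispatched to MUL
c38: I6 operands ready
c42: I6 complete
c43: R4←I6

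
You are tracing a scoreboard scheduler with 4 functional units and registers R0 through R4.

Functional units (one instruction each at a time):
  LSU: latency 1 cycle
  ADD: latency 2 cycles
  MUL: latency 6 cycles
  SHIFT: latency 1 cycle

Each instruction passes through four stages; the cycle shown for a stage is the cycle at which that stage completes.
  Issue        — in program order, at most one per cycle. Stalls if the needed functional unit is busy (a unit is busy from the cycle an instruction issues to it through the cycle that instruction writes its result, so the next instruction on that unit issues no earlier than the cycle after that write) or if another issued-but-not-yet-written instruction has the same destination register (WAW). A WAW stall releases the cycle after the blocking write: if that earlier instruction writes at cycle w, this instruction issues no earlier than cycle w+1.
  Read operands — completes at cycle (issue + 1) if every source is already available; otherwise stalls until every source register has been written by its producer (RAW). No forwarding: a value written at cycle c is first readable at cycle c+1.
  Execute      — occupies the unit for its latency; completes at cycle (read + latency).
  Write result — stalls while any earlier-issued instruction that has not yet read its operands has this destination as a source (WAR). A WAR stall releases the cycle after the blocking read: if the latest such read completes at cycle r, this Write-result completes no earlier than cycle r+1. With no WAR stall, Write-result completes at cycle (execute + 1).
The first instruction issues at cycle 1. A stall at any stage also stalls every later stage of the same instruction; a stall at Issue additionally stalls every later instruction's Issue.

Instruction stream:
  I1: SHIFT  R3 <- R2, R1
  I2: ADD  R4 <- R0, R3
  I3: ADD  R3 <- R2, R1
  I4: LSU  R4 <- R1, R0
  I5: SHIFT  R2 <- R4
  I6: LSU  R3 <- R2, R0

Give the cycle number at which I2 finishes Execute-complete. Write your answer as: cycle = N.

cycle = 7

cycle 1: I1 dispatched to SHIFT
cycle 2: I1 operands ready | I2 dispatched to ADD
cycle 3: I1 complete
cycle 4: R3←I1
cycle 5: I2 operands ready
cycle 7: I2 complete
cycle 8: R4←I2
cycle 9: I3 dispatched to ADD
cycle 10: I3 operands ready | I4 dispatched to LSU
cycle 11: I4 operands ready | I5 dispatched to SHIFT
cycle 12: I3 complete | I4 complete
cycle 13: R3←I3 | R4←I4
cycle 14: I5 operands ready | I6 dispatched to LSU
cycle 15: I5 complete
cycle 16: R2←I5
cycle 17: I6 operands ready
cycle 18: I6 complete
cycle 19: R3←I6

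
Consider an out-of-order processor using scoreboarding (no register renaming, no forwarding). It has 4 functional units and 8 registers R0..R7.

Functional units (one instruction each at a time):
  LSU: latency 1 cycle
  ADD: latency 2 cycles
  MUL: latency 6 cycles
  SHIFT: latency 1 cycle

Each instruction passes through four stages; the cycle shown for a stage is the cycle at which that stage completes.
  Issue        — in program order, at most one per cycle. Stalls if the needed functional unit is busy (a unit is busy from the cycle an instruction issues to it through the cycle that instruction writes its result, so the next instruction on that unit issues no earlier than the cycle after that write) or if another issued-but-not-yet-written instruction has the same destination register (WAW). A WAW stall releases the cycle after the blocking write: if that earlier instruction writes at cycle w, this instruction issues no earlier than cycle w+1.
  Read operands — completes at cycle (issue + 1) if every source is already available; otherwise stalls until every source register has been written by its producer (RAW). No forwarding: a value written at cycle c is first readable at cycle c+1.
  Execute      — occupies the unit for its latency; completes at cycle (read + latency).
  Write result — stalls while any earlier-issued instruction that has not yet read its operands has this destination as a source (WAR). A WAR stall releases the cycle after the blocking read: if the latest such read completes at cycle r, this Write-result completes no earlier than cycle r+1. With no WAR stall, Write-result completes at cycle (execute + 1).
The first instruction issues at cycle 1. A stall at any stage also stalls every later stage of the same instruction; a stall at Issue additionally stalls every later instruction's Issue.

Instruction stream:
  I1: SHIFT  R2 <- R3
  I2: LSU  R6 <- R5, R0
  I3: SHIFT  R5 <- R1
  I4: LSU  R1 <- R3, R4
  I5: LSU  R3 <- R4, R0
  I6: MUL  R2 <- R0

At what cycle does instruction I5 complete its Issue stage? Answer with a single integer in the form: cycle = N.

cycle = 10

c1: I1 dispatched to SHIFT
c2: I1 operands ready | I2 dispatched to LSU
c3: I1 complete | I2 operands ready
c4: R2←I1 | I2 complete
c5: R6←I2 | I3 dispatched to SHIFT
c6: I3 operands ready | I4 dispatched to LSU
c7: I3 complete | I4 operands ready
c8: R5←I3 | I4 complete
c9: R1←I4
c10: I5 dispatched to LSU
c11: I5 operands ready | I6 dispatched to MUL
c12: I5 complete | I6 operands ready
c13: R3←I5
c18: I6 complete
c19: R2←I6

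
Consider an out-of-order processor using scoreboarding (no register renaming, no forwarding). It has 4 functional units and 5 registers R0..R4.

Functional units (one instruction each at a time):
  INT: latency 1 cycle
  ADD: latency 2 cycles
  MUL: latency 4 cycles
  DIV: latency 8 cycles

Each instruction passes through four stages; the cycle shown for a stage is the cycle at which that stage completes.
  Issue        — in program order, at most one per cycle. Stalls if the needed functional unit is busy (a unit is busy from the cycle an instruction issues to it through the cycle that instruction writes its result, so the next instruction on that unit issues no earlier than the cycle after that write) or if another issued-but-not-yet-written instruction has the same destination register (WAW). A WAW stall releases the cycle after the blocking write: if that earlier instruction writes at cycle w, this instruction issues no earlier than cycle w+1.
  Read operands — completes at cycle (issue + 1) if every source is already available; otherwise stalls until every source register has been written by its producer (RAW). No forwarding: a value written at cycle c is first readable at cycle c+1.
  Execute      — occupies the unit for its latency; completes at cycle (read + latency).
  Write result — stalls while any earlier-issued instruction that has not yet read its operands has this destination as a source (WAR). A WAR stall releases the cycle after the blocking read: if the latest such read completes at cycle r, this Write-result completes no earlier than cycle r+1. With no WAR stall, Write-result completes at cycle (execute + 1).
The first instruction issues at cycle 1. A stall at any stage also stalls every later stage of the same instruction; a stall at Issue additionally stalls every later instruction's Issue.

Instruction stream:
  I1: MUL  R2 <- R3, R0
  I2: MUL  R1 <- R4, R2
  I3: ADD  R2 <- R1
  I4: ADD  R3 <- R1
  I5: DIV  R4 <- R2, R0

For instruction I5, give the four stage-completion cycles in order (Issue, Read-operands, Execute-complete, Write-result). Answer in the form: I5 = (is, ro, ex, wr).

I1 -> (1, 2, 6, 7)
I2 -> (8, 9, 13, 14)  // struct: MUL busy until I1 writes@7
I3 -> (9, 15, 17, 18)  // RAW R1: wait I2 write@14
I4 -> (19, 20, 22, 23)  // struct: ADD busy until I3 writes@18
I5 -> (20, 21, 29, 30)

I5 = (20, 21, 29, 30)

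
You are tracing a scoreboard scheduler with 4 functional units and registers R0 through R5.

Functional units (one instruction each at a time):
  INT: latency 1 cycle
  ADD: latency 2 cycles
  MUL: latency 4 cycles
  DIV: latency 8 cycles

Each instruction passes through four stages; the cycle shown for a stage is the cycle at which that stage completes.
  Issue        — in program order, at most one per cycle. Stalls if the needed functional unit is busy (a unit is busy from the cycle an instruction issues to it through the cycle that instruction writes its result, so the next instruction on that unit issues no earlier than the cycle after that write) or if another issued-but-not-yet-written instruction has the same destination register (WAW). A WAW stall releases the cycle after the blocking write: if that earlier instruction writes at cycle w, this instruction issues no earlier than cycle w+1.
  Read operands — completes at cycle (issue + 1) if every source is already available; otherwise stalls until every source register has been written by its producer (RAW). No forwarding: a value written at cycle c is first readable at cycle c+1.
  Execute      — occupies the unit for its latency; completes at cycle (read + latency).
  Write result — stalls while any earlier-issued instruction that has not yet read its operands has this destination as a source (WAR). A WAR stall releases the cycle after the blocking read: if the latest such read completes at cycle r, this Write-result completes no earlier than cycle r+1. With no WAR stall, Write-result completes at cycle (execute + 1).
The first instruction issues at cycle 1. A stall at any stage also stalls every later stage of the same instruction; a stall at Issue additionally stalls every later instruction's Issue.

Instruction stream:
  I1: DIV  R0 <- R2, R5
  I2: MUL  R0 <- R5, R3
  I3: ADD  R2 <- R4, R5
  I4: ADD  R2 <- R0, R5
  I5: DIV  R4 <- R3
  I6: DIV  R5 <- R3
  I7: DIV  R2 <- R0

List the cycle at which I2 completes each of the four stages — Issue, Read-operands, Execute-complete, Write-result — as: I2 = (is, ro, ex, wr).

I2 = (12, 13, 17, 18)

I1  is:1  ro:2  ex:10  wr:11
I2  is:12  ro:13  ex:17  wr:18  — WAW R0: wait I1 write@11
I3  is:13  ro:14  ex:16  wr:17
I4  is:18  ro:19  ex:21  wr:22  — struct: ADD busy until I3 writes@17
I5  is:19  ro:20  ex:28  wr:29
I6  is:30  ro:31  ex:39  wr:40  — struct: DIV busy until I5 writes@29
I7  is:41  ro:42  ex:50  wr:51  — struct: DIV busy until I6 writes@40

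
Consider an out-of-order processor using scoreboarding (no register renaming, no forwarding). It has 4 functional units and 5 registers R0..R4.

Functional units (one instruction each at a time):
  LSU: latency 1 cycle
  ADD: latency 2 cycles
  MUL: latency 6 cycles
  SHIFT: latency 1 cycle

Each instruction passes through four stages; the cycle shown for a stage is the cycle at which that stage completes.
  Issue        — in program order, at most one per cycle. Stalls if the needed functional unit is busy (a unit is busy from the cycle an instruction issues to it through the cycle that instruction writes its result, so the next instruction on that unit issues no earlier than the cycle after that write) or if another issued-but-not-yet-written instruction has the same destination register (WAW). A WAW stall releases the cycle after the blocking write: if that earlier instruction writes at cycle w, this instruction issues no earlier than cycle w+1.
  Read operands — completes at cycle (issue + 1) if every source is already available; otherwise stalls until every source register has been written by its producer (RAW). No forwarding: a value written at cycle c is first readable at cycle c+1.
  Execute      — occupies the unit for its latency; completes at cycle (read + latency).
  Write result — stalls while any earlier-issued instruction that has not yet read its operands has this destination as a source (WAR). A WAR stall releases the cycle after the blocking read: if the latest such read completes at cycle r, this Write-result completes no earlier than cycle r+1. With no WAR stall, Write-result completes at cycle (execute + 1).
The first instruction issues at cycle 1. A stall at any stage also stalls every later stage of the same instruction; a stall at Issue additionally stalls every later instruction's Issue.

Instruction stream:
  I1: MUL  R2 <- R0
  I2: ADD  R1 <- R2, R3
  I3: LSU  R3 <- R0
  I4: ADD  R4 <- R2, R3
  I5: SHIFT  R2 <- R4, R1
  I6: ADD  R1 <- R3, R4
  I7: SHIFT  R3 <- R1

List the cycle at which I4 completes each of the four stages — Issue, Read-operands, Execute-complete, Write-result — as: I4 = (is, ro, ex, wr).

I4 = (14, 15, 17, 18)

I1 -> (1, 2, 8, 9)
I2 -> (2, 10, 12, 13)  // RAW R2: wait I1 write@9
I3 -> (3, 4, 5, 11)  // WAR R3: wait I2 read@10
I4 -> (14, 15, 17, 18)  // struct: ADD busy until I2 writes@13
I5 -> (15, 19, 20, 21)  // RAW R4: wait I4 write@18
I6 -> (19, 20, 22, 23)  // struct: ADD busy until I4 writes@18
I7 -> (22, 24, 25, 26)  // struct: SHIFT busy until I5 writes@21, RAW R1: wait I6 write@23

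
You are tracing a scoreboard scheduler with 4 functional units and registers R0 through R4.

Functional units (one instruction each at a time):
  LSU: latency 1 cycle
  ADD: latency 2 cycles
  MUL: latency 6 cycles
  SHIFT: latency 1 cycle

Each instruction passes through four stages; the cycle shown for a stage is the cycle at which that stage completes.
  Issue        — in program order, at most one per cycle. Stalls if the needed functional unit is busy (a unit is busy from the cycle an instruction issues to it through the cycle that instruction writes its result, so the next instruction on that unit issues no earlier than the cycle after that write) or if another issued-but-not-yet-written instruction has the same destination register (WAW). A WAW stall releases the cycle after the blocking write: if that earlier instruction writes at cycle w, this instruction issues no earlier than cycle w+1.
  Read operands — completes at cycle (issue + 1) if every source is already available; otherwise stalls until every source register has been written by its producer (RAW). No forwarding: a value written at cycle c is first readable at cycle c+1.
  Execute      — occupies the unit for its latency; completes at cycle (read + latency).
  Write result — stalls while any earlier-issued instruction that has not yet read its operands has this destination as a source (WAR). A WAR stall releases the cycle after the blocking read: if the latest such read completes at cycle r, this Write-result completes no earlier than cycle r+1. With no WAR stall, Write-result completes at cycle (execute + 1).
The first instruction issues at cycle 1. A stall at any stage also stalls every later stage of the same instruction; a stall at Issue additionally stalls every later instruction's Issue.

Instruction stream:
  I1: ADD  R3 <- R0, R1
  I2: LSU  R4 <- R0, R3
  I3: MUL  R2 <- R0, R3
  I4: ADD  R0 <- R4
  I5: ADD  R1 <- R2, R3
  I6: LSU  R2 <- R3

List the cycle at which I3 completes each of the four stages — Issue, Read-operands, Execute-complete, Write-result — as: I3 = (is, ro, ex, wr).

I3 = (3, 6, 12, 13)

cycle 1: I1 dispatched to ADD
cycle 2: I1 operands ready, I2 dispatched to LSU
cycle 3: I3 dispatched to MUL
cycle 4: I1 complete
cycle 5: R3←I1
cycle 6: I2 operands ready, I3 operands ready, I4 dispatched to ADD
cycle 7: I2 complete
cycle 8: R4←I2
cycle 9: I4 operands ready
cycle 11: I4 complete
cycle 12: I3 complete, R0←I4
cycle 13: R2←I3, I5 dispatched to ADD
cycle 14: I5 operands ready, I6 dispatched to LSU
cycle 15: I6 operands ready
cycle 16: I5 complete, I6 complete
cycle 17: R1←I5, R2←I6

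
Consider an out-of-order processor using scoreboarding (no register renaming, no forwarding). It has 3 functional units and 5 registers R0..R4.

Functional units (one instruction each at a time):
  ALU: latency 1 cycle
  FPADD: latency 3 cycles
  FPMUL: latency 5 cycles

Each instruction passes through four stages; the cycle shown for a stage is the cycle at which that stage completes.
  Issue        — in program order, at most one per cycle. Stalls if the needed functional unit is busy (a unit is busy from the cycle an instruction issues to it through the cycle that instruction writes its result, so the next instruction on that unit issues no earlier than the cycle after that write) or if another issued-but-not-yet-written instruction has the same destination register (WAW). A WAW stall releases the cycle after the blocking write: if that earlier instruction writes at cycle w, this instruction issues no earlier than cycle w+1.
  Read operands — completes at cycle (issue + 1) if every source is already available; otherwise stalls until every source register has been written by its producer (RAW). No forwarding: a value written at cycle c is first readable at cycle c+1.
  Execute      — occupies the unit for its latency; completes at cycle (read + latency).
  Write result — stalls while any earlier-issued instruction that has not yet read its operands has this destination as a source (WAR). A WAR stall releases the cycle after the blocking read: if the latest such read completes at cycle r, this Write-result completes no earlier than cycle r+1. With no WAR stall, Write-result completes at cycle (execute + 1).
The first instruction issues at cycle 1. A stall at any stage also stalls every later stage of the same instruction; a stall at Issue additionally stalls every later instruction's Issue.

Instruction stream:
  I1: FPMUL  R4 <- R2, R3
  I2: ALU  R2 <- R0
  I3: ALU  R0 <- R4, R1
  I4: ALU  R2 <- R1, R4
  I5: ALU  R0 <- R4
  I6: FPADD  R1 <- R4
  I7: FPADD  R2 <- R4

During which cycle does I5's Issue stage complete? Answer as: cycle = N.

c1: I1 dispatched to FPMUL
c2: I1 operands ready | I2 dispatched to ALU
c3: I2 operands ready
c4: I2 complete
c5: R2←I2
c6: I3 dispatched to ALU
c7: I1 complete
c8: R4←I1
c9: I3 operands ready
c10: I3 complete
c11: R0←I3
c12: I4 dispatched to ALU
c13: I4 operands ready
c14: I4 complete
c15: R2←I4
c16: I5 dispatched to ALU
c17: I5 operands ready | I6 dispatched to FPADD
c18: I5 complete | I6 operands ready
c19: R0←I5
c21: I6 complete
c22: R1←I6
c23: I7 dispatched to FPADD
c24: I7 operands ready
c27: I7 complete
c28: R2←I7

cycle = 16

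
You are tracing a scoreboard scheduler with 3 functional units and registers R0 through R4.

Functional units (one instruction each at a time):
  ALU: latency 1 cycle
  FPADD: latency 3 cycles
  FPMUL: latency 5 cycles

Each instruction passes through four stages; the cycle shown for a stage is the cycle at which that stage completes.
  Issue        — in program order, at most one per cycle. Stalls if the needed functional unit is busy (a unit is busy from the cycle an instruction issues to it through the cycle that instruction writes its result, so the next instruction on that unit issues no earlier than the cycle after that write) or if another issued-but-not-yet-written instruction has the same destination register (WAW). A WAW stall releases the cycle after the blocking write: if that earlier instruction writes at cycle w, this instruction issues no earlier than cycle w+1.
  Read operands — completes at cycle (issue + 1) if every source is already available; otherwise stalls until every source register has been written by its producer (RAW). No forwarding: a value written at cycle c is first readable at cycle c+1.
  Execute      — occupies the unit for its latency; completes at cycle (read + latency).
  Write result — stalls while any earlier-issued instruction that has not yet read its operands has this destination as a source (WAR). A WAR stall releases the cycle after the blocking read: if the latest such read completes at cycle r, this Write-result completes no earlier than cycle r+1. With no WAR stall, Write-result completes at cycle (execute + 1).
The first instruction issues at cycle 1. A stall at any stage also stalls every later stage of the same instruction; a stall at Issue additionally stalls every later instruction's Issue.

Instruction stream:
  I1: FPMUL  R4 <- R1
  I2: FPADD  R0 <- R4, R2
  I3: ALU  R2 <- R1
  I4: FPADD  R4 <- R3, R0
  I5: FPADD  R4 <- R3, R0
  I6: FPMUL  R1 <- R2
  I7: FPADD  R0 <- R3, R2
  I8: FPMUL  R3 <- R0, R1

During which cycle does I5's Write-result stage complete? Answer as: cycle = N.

cycle 1: I1 issues→FPMUL
cycle 2: I1 reads | I2 issues→FPADD
cycle 3: I3 issues→ALU
cycle 4: I3 reads
cycle 5: I3 exec-done
cycle 7: I1 exec-done
cycle 8: I1 writes R4
cycle 9: I2 reads
cycle 10: I3 writes R2
cycle 12: I2 exec-done
cycle 13: I2 writes R0
cycle 14: I4 issues→FPADD
cycle 15: I4 reads
cycle 18: I4 exec-done
cycle 19: I4 writes R4
cycle 20: I5 issues→FPADD
cycle 21: I5 reads | I6 issues→FPMUL
cycle 22: I6 reads
cycle 24: I5 exec-done
cycle 25: I5 writes R4
cycle 26: I7 issues→FPADD
cycle 27: I6 exec-done | I7 reads
cycle 28: I6 writes R1
cycle 29: I8 issues→FPMUL
cycle 30: I7 exec-done
cycle 31: I7 writes R0
cycle 32: I8 reads
cycle 37: I8 exec-done
cycle 38: I8 writes R3

cycle = 25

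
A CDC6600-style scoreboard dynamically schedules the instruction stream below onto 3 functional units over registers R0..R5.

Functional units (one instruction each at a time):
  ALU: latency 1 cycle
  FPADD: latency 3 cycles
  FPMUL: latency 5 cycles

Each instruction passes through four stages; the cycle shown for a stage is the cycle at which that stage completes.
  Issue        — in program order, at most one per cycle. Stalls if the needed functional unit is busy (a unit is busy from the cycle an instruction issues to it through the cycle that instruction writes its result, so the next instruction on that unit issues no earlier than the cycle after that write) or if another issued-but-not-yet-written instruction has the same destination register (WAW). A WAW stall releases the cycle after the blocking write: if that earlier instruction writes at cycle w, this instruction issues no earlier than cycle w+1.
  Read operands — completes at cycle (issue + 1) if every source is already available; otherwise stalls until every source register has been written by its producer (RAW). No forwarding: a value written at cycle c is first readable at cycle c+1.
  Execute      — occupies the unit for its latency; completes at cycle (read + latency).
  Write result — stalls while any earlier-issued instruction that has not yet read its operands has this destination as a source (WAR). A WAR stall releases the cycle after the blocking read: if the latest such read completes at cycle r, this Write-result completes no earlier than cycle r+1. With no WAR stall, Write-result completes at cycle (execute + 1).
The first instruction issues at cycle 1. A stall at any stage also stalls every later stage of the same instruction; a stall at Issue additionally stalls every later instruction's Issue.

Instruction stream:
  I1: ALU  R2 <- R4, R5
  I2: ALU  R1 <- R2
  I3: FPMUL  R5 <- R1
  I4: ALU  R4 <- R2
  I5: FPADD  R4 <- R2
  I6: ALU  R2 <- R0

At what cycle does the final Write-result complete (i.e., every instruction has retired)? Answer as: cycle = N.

cycle = 18

I1: IS=1 RO=2 EX=3 WR=4
I2: IS=5 RO=6 EX=7 WR=8  [struct: ALU busy until I1 writes@4]
I3: IS=6 RO=9 EX=14 WR=15  [RAW R1: wait I2 write@8]
I4: IS=9 RO=10 EX=11 WR=12  [struct: ALU busy until I2 writes@8]
I5: IS=13 RO=14 EX=17 WR=18  [WAW R4: wait I4 write@12]
I6: IS=14 RO=15 EX=16 WR=17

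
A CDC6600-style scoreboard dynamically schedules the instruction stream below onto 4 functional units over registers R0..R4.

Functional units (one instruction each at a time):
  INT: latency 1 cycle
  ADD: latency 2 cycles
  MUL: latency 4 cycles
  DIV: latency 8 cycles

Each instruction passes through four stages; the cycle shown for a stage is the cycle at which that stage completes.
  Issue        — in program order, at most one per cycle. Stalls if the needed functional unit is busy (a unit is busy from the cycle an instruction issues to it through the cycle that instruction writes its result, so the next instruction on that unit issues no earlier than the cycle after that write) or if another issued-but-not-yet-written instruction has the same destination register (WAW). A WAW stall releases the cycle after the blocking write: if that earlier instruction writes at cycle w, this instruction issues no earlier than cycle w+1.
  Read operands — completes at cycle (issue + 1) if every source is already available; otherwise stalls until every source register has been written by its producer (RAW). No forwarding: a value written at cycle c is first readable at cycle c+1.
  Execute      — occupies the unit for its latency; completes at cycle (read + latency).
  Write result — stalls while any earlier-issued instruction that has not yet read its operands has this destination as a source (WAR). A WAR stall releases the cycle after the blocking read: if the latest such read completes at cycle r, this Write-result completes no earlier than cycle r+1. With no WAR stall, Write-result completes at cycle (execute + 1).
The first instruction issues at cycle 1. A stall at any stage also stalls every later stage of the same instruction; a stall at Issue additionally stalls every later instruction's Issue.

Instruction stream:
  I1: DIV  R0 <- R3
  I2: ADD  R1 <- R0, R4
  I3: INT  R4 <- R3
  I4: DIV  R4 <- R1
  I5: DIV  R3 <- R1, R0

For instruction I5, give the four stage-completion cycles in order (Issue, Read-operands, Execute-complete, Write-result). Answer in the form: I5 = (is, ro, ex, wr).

I5 = (26, 27, 35, 36)

1) issue 1, read 2, done 10, write 11
2) issue 2, read 12, done 14, write 15  <RAW R0: wait I1 write@11>
3) issue 3, read 4, done 5, write 13  <WAR R4: wait I2 read@12>
4) issue 14, read 16, done 24, write 25  <WAW R4: wait I3 write@13 / RAW R1: wait I2 write@15>
5) issue 26, read 27, done 35, write 36  <struct: DIV busy until I4 writes@25>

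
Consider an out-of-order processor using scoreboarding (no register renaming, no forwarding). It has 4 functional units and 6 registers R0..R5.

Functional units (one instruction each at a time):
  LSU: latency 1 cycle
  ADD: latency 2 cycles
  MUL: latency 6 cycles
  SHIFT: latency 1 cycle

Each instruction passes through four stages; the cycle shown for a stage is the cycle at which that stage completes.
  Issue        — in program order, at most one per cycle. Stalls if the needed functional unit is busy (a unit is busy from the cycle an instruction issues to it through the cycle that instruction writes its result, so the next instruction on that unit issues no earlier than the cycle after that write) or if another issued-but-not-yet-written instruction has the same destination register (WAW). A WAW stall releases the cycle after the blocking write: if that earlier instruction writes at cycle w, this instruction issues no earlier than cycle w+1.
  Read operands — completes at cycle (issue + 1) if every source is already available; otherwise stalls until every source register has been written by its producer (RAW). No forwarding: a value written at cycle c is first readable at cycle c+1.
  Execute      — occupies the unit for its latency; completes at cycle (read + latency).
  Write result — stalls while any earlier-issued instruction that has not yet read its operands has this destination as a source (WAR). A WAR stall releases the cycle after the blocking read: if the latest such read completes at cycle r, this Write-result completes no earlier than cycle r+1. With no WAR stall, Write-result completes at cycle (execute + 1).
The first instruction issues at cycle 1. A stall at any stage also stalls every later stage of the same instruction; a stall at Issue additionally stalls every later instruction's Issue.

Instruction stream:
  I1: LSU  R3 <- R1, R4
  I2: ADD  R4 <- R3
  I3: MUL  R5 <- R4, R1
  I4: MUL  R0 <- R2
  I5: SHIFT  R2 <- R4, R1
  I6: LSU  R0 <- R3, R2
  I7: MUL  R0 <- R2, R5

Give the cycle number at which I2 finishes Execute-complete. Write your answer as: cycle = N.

cycle = 7

c1: issue I1 (LSU)
c2: I1 read-ops | issue I2 (ADD)
c3: I1 finished on LSU | issue I3 (MUL)
c4: I1→R3
c5: I2 read-ops
c7: I2 finished on ADD
c8: I2→R4
c9: I3 read-ops
c15: I3 finished on MUL
c16: I3→R5
c17: issue I4 (MUL)
c18: I4 read-ops | issue I5 (SHIFT)
c19: I5 read-ops
c20: I5 finished on SHIFT
c21: I5→R2
c24: I4 finished on MUL
c25: I4→R0
c26: issue I6 (LSU)
c27: I6 read-ops
c28: I6 finished on LSU
c29: I6→R0
c30: issue I7 (MUL)
c31: I7 read-ops
c37: I7 finished on MUL
c38: I7→R0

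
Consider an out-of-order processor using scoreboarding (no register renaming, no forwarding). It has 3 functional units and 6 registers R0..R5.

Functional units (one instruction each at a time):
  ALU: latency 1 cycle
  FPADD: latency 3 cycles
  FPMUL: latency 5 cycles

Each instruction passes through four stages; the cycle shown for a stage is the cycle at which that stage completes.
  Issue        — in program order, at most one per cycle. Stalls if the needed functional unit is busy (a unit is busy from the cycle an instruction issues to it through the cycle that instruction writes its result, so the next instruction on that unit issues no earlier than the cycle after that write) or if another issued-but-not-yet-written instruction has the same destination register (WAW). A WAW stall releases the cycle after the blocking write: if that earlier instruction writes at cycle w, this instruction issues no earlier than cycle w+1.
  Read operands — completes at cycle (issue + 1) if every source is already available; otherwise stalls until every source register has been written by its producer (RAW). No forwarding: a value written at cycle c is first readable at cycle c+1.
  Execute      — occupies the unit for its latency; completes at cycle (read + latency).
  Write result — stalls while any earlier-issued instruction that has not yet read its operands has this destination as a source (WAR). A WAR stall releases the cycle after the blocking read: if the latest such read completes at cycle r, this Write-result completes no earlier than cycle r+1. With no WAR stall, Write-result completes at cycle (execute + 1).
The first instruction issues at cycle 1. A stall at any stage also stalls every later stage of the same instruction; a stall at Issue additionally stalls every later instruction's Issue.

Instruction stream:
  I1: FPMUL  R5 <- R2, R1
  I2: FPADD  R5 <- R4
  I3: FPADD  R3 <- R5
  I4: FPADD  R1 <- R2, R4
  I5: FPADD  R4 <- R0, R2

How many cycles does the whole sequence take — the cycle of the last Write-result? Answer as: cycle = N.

cycle = 32

cycle 1: I1 issues→FPMUL
cycle 2: I1 reads
cycle 7: I1 exec-done
cycle 8: I1 writes R5
cycle 9: I2 issues→FPADD
cycle 10: I2 reads
cycle 13: I2 exec-done
cycle 14: I2 writes R5
cycle 15: I3 issues→FPADD
cycle 16: I3 reads
cycle 19: I3 exec-done
cycle 20: I3 writes R3
cycle 21: I4 issues→FPADD
cycle 22: I4 reads
cycle 25: I4 exec-done
cycle 26: I4 writes R1
cycle 27: I5 issues→FPADD
cycle 28: I5 reads
cycle 31: I5 exec-done
cycle 32: I5 writes R4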